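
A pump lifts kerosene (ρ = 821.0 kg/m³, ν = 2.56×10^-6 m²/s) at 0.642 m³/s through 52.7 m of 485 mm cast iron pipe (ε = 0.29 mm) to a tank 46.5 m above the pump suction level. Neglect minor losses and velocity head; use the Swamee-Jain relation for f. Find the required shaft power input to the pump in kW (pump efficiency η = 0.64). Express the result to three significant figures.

P_shaft ≈ 385 kW

V = 4Q/(πD²) = 3.475 m/s; Re = 6.58×10^5; ε/D = 5.98×10^-4; f = 0.01816
h_f = f(L/D)V²/2g = 1.215 m
Total head H = z + h_f = 46.5 + 1.215 = 47.71 m
P_hyd = ρgQH = 821.0·9.81·0.642·47.71 = 246.7 kW
P_shaft = P_hyd/η = 246.7/0.64 = 385.5 kW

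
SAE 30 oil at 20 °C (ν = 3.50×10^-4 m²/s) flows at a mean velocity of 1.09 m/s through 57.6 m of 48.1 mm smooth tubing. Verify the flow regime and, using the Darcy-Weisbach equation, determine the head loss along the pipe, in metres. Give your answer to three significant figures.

h_f ≈ 31.0 m

Re = VD/ν = 1.09·0.04810/3.50×10^-4 = 150 → laminar (Re < 2300)
f = 64/Re = 0.4272
h_f = f(L/D)V²/(2g) = 0.4272·(57.6/0.04810)·1.09²/(2·9.81) = 30.98 m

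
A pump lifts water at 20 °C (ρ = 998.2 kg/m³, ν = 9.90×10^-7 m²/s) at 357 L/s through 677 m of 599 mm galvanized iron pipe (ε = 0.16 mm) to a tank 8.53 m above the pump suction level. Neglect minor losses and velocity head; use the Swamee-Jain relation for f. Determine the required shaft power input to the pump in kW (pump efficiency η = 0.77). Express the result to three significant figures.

P_shaft ≈ 45.3 kW

V = 4Q/(πD²) = 1.267 m/s; Re = 7.67×10^5; ε/D = 2.67×10^-4; f = 0.01567
h_f = f(L/D)V²/2g = 1.448 m
Total head H = z + h_f = 8.53 + 1.448 = 9.978 m
P_hyd = ρgQH = 998.2·9.81·0.357·9.978 = 34.88 kW
P_shaft = P_hyd/η = 34.88/0.77 = 45.30 kW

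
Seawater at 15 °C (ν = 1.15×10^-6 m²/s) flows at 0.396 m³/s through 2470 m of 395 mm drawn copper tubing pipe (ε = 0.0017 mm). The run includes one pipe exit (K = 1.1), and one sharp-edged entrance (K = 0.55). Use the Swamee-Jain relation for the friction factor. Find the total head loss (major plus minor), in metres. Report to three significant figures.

V = 4Q/(πD²) = 3.232 m/s; V²/2g = 0.5323 m
Re = 1.11×10^6, ε/D = 4.30×10^-6 → f = 0.01152 (Swamee-Jain)
Major: h_f = f(L/D)·V²/2g = 0.01152·6253·0.5323 = 38.35 m
Minor: ΣK = 1.65; h_m = ΣK·V²/2g = 0.8782 m
Total H_L = 38.35 + 0.8782 = 39.22 m

H_L ≈ 39.2 m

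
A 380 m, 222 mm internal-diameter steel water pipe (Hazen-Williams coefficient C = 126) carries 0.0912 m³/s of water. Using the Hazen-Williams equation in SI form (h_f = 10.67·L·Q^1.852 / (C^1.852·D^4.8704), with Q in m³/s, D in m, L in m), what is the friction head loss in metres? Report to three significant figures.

h_f = 10.67·380·0.0912^1.852 / (126^1.852·0.222^4.8704) = 9.451 m

h_f ≈ 9.45 m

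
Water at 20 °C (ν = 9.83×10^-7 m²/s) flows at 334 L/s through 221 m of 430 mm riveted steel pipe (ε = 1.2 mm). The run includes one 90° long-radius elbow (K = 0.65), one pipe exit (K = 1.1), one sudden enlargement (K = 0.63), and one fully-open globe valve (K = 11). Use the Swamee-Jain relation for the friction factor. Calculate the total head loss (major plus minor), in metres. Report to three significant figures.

H_L ≈ 7.19 m

V = 4Q/(πD²) = 2.300 m/s; V²/2g = 0.2696 m
Re = 1.01×10^6, ε/D = 0.00279 → f = 0.02585 (Swamee-Jain)
Major: h_f = f(L/D)·V²/2g = 0.02585·514.0·0.2696 = 3.583 m
Minor: ΣK = 13.4; h_m = ΣK·V²/2g = 3.607 m
Total H_L = 3.583 + 3.607 = 7.190 m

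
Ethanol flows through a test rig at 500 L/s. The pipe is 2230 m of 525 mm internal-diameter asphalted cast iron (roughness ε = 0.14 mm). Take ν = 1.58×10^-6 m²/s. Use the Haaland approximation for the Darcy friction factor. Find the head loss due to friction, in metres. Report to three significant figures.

V = 4Q/(πD²) = 4·0.500/(π·0.525²) = 2.310 m/s
Re = VD/ν = 2.310·0.525/1.58×10^-6 = 7.67×10^5 → turbulent
ε/D = 0.14/525 = 2.67×10^-4
Haaland: f = 0.01548
h_f = f(L/D)V²/(2g) = 0.01548·(2230/0.525)·2.310²/(2·9.81) = 17.88 m

h_f ≈ 17.9 m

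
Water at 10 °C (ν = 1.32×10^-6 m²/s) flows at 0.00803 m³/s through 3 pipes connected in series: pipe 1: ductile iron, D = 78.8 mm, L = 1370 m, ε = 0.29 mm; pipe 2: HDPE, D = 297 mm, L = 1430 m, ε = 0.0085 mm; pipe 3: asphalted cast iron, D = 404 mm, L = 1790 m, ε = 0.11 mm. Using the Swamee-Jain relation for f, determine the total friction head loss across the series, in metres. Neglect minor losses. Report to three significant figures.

Pipe 1: V = 1.647 m/s, Re = 9.83×10^4, ε/D = 0.00368, f = 0.02915, h_1 = f(L/D)V²/2g = 70.03 m
Pipe 2: V = 0.1159 m/s, Re = 2.61×10^4, ε/D = 2.86×10^-5, f = 0.02426, h_2 = f(L/D)V²/2g = 0.07998 m
Pipe 3: V = 0.06264 m/s, Re = 1.92×10^4, ε/D = 2.72×10^-4, f = 0.02674, h_3 = f(L/D)V²/2g = 0.02370 m
Series → Q common, losses add: H = Σh = 70.14 m

H ≈ 70.1 m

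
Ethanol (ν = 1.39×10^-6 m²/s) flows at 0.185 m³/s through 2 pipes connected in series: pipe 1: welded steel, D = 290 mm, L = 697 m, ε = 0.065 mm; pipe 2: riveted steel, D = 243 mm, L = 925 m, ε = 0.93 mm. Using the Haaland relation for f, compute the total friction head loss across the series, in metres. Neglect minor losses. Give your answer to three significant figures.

H ≈ 102 m

Pipe 1: V = 2.801 m/s, Re = 5.84×10^5, ε/D = 2.24×10^-4, f = 0.01533, h_1 = f(L/D)V²/2g = 14.74 m
Pipe 2: V = 3.989 m/s, Re = 6.97×10^5, ε/D = 0.00383, f = 0.02826, h_2 = f(L/D)V²/2g = 87.24 m
Series → Q common, losses add: H = Σh = 102.0 m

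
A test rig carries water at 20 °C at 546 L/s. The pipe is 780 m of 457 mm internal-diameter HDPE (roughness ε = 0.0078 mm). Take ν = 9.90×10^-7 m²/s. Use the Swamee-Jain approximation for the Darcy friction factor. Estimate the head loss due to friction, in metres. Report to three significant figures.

h_f ≈ 10.9 m

V = 4Q/(πD²) = 4·0.546/(π·0.457²) = 3.329 m/s
Re = VD/ν = 3.329·0.457/9.90×10^-7 = 1.54×10^6 → turbulent
ε/D = 0.0078/457 = 1.71×10^-5
Swamee-Jain: f = 0.01134
h_f = f(L/D)V²/(2g) = 0.01134·(780/0.457)·3.329²/(2·9.81) = 10.93 m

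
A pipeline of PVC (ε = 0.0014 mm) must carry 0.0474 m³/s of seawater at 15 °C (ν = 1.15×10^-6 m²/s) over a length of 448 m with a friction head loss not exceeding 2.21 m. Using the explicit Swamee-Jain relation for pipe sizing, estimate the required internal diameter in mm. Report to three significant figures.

D ≈ 228 mm

Swamee-Jain (Type III): D = 0.66·[ε^1.25·(LQ²/(gh_f))^4.75 + ν·Q^9.4·(L/(gh_f))^5.2]^0.04
LQ²/(gh_f) = 0.04643; L/(gh_f) = 20.66
Term 1 = ε^1.25·(…)^4.75 = 2.24×10^-14; Term 2 = ν·Q^9.4·(…)^5.2 = 2.83×10^-12
D = 0.66·(2.24×10^-14 + 2.83×10^-12)^0.04 = 0.2279 m = 228 mm
Check: V = 1.16 m/s, Re = 2.30×10^5, f = 0.01518, h_f = 2.05 m ≈ 2.21 m ✓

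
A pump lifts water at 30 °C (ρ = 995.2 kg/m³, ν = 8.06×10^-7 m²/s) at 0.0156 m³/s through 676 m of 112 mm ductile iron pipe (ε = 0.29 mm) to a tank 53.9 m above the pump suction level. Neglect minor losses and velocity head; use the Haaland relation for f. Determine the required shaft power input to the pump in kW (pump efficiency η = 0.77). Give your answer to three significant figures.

P_shaft ≈ 14.6 kW

V = 4Q/(πD²) = 1.583 m/s; Re = 2.20×10^5; ε/D = 0.00259; f = 0.02577
h_f = f(L/D)V²/2g = 19.88 m
Total head H = z + h_f = 53.9 + 19.88 = 73.78 m
P_hyd = ρgQH = 995.2·9.81·0.0156·73.78 = 11.24 kW
P_shaft = P_hyd/η = 11.24/0.77 = 14.59 kW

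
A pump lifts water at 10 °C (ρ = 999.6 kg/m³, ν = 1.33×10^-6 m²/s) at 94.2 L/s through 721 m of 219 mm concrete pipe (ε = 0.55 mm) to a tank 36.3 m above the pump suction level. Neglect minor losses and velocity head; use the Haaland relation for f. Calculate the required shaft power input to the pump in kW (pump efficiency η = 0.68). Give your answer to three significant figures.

P_shaft ≈ 85.4 kW

V = 4Q/(πD²) = 2.501 m/s; Re = 4.12×10^5; ε/D = 0.00251; f = 0.02529
h_f = f(L/D)V²/2g = 26.54 m
Total head H = z + h_f = 36.3 + 26.54 = 62.84 m
P_hyd = ρgQH = 999.6·9.81·0.0942·62.84 = 58.05 kW
P_shaft = P_hyd/η = 58.05/0.68 = 85.36 kW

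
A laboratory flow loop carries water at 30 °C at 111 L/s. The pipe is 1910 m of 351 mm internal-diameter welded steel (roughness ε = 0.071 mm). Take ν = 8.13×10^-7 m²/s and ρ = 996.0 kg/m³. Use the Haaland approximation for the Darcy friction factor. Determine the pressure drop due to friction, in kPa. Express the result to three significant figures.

V = 4Q/(πD²) = 4·0.111/(π·0.351²) = 1.147 m/s
Re = VD/ν = 1.147·0.351/8.13×10^-7 = 4.95×10^5 → turbulent
ε/D = 0.071/351 = 2.02×10^-4
Haaland: f = 0.01532
h_f = f(L/D)V²/(2g) = 0.01532·(1910/0.351)·1.147²/(2·9.81) = 5.593 m
Δp = ρg·h_f = 996.0·9.81·5.593 = 54.64 kPa

Δp ≈ 54.6 kPa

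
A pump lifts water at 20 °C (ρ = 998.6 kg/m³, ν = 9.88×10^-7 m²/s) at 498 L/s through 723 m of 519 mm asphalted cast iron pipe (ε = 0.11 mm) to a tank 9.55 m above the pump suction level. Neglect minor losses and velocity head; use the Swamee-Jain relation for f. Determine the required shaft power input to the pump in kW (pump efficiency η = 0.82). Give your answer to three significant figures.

P_shaft ≈ 91.3 kW

V = 4Q/(πD²) = 2.354 m/s; Re = 1.24×10^6; ε/D = 2.12×10^-4; f = 0.01474
h_f = f(L/D)V²/2g = 5.799 m
Total head H = z + h_f = 9.55 + 5.799 = 15.35 m
P_hyd = ρgQH = 998.6·9.81·0.498·15.35 = 74.88 kW
P_shaft = P_hyd/η = 74.88/0.82 = 91.32 kW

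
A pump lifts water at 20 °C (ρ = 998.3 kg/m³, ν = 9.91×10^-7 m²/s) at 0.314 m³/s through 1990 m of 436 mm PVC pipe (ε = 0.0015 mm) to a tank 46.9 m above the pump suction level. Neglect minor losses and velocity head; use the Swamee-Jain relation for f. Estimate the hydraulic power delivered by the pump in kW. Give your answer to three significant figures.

V = 4Q/(πD²) = 2.103 m/s; Re = 9.25×10^5; ε/D = 3.44×10^-6; f = 0.01184
h_f = f(L/D)V²/2g = 12.19 m
Total head H = z + h_f = 46.9 + 12.19 = 59.09 m
P_hyd = ρgQH = 998.3·9.81·0.314·59.09 = 181.7 kW

P_hyd ≈ 182 kW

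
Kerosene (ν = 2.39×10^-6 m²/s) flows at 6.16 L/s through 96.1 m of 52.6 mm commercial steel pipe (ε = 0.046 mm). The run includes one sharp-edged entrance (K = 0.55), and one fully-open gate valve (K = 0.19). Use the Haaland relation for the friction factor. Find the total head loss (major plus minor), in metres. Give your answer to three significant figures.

V = 4Q/(πD²) = 2.835 m/s; V²/2g = 0.4096 m
Re = 6.24×10^4, ε/D = 8.75×10^-4 → f = 0.02269 (Haaland)
Major: h_f = f(L/D)·V²/2g = 0.02269·1827·0.4096 = 16.98 m
Minor: ΣK = 0.740; h_m = ΣK·V²/2g = 0.3031 m
Total H_L = 16.98 + 0.3031 = 17.28 m

H_L ≈ 17.3 m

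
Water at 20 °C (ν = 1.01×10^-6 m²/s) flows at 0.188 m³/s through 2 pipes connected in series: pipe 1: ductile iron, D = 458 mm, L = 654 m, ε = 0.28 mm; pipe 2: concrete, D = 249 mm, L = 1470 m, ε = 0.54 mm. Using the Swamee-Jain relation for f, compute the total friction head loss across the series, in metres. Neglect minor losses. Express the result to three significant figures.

H ≈ 110 m

Pipe 1: V = 1.141 m/s, Re = 5.17×10^5, ε/D = 6.11×10^-4, f = 0.01841, h_1 = f(L/D)V²/2g = 1.745 m
Pipe 2: V = 3.861 m/s, Re = 9.52×10^5, ε/D = 0.00217, f = 0.02419, h_2 = f(L/D)V²/2g = 108.5 m
Series → Q common, losses add: H = Σh = 110.2 m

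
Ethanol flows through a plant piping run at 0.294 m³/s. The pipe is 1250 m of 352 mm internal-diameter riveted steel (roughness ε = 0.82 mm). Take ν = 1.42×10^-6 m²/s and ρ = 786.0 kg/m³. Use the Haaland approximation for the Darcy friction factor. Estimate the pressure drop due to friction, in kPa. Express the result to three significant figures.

Δp ≈ 314 kPa

V = 4Q/(πD²) = 4·0.294/(π·0.352²) = 3.021 m/s
Re = VD/ν = 3.021·0.352/1.42×10^-6 = 7.49×10^5 → turbulent
ε/D = 0.82/352 = 0.00233
Haaland: f = 0.02464
h_f = f(L/D)V²/(2g) = 0.02464·(1250/0.352)·3.021²/(2·9.81) = 40.71 m
Δp = ρg·h_f = 786.0·9.81·40.71 = 313.9 kPa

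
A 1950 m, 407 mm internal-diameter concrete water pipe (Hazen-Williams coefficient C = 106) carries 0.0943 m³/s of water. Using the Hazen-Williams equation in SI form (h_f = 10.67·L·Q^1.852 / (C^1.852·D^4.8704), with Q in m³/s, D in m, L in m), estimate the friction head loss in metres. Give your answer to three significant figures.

h_f = 10.67·1950·0.0943^1.852 / (106^1.852·0.407^4.8704) = 3.712 m

h_f ≈ 3.71 m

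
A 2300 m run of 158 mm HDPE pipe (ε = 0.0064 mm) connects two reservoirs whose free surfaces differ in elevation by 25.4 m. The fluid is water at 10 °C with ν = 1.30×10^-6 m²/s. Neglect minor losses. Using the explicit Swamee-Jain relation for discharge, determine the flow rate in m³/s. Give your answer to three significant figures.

Swamee-Jain (Type II): Q = -0.965·√(gD⁵h_f/L)·ln[ε/(3.7D) + √(3.17ν²L/(gD³h_f))]
√(gD⁵h_f/L) = √(9.81·0.158⁵·25.4/2300) = 0.003266
ε/(3.7D) = 1.09×10^-5; √(3.17ν²L/(gD³h_f)) = 1.12×10^-4
Q = -0.965·0.003266·ln(1.229×10^-4) = 0.02838 m³/s
Check: V = 1.45 m/s, Re = 1.76×10^5, f = 0.01627, h_f = 25.3 m ≈ 25.4 m ✓

Q ≈ 0.0284 m³/s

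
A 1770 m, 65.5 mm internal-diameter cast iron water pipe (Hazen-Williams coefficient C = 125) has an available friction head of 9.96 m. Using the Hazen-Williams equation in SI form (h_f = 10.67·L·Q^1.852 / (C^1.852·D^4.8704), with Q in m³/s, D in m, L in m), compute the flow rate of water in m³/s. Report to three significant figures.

Q ≈ 0.00164 m³/s

Rearranging: Q = [h_f·C^1.852·D^4.8704 / (10.67·L)]^(1/1.852)
Q = [9.96·125^1.852·0.0655^4.8704 / (10.67·1770)]^0.540 = 0.001637 m³/s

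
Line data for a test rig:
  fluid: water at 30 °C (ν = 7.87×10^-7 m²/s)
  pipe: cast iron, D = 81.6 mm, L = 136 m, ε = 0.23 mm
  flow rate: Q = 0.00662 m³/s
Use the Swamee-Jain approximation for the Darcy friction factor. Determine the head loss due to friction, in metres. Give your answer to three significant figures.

V = 4Q/(πD²) = 4·0.00662/(π·0.0816²) = 1.266 m/s
Re = VD/ν = 1.266·0.0816/7.87×10^-7 = 1.31×10^5 → turbulent
ε/D = 0.23/81.6 = 0.00282
Swamee-Jain: f = 0.02698
h_f = f(L/D)V²/(2g) = 0.02698·(136/0.0816)·1.266²/(2·9.81) = 3.673 m

h_f ≈ 3.67 m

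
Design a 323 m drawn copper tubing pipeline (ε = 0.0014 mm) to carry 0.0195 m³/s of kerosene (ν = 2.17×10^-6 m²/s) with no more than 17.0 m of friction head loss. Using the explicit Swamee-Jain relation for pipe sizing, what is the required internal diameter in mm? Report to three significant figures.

D ≈ 102 mm

Swamee-Jain (Type III): D = 0.66·[ε^1.25·(LQ²/(gh_f))^4.75 + ν·Q^9.4·(L/(gh_f))^5.2]^0.04
LQ²/(gh_f) = 7.365×10^-4; L/(gh_f) = 1.937
Term 1 = ε^1.25·(…)^4.75 = 6.33×10^-23; Term 2 = ν·Q^9.4·(…)^5.2 = 5.70×10^-21
D = 0.66·(6.33×10^-23 + 5.70×10^-21)^0.04 = 0.1023 m = 102 mm
Check: V = 2.37 m/s, Re = 1.12×10^5, f = 0.01754, h_f = 15.9 m ≈ 17.0 m ✓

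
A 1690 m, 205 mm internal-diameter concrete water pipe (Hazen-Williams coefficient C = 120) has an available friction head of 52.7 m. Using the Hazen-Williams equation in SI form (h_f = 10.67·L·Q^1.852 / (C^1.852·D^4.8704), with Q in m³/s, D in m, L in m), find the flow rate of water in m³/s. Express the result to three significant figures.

Rearranging: Q = [h_f·C^1.852·D^4.8704 / (10.67·L)]^(1/1.852)
Q = [52.7·120^1.852·0.205^4.8704 / (10.67·1690)]^0.540 = 0.07959 m³/s

Q ≈ 0.0796 m³/s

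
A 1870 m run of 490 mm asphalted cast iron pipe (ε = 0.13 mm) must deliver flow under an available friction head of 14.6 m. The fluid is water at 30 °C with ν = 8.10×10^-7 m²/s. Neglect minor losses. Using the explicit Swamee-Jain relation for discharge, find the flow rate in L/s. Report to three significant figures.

Swamee-Jain (Type II): Q = -0.965·√(gD⁵h_f/L)·ln[ε/(3.7D) + √(3.17ν²L/(gD³h_f))]
√(gD⁵h_f/L) = √(9.81·0.490⁵·14.6/1870) = 0.04651
ε/(3.7D) = 7.17×10^-5; √(3.17ν²L/(gD³h_f)) = 1.52×10^-5
Q = -0.965·0.04651·ln(8.690×10^-5) = 0.4197 m³/s
Check: V = 2.23 m/s, Re = 1.35×10^6, f = 0.01524, h_f = 14.7 m ≈ 14.6 m ✓

Q ≈ 420 L/s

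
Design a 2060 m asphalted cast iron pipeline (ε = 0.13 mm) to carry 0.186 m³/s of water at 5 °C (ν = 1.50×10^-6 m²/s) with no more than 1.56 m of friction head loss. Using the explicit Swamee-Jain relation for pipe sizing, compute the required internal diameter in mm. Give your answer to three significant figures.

D ≈ 583 mm

Swamee-Jain (Type III): D = 0.66·[ε^1.25·(LQ²/(gh_f))^4.75 + ν·Q^9.4·(L/(gh_f))^5.2]^0.04
LQ²/(gh_f) = 4.657; L/(gh_f) = 134.6
Term 1 = ε^1.25·(…)^4.75 = 0.0207; Term 2 = ν·Q^9.4·(…)^5.2 = 0.0240
D = 0.66·(0.0207 + 0.0240)^0.04 = 0.5829 m = 583 mm
Check: V = 0.697 m/s, Re = 2.71×10^5, f = 0.01668, h_f = 1.46 m ≈ 1.56 m ✓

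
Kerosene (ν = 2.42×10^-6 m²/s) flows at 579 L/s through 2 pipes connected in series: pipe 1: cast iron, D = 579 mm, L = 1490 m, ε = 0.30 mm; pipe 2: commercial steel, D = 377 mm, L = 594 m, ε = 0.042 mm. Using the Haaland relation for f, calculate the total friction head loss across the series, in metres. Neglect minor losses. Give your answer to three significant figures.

H ≈ 40.9 m

Pipe 1: V = 2.199 m/s, Re = 5.26×10^5, ε/D = 5.18×10^-4, f = 0.01765, h_1 = f(L/D)V²/2g = 11.20 m
Pipe 2: V = 5.187 m/s, Re = 8.08×10^5, ε/D = 1.11×10^-4, f = 0.01373, h_2 = f(L/D)V²/2g = 29.66 m
Series → Q common, losses add: H = Σh = 40.85 m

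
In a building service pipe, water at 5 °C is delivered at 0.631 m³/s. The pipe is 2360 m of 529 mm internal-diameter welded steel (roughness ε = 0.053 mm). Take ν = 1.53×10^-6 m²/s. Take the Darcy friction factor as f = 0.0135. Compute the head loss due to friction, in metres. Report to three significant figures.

V = 4Q/(πD²) = 4·0.631/(π·0.529²) = 2.871 m/s
h_f = f(L/D)V²/(2g) = 0.01350·(2360/0.529)·2.871²/(2·9.81) = 25.30 m

h_f ≈ 25.3 m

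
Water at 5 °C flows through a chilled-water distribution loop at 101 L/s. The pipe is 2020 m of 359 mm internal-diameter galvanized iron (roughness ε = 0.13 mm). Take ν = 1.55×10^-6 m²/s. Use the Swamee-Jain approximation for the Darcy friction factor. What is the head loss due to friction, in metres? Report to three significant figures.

h_f ≈ 5.11 m

V = 4Q/(πD²) = 4·0.101/(π·0.359²) = 0.9978 m/s
Re = VD/ν = 0.9978·0.359/1.55×10^-6 = 2.31×10^5 → turbulent
ε/D = 0.13/359 = 3.62×10^-4
Swamee-Jain: f = 0.01790
h_f = f(L/D)V²/(2g) = 0.01790·(2020/0.359)·0.9978²/(2·9.81) = 5.112 m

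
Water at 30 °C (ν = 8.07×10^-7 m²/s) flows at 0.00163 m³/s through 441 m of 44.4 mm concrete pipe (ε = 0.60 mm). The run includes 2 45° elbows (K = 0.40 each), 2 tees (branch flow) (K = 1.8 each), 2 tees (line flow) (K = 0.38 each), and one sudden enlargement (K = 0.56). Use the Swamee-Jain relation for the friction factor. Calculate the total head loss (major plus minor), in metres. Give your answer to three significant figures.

V = 4Q/(πD²) = 1.053 m/s; V²/2g = 0.05649 m
Re = 5.79×10^4, ε/D = 0.0135 → f = 0.04328 (Swamee-Jain)
Major: h_f = f(L/D)·V²/2g = 0.04328·9932·0.05649 = 24.28 m
Minor: ΣK = 5.72; h_m = ΣK·V²/2g = 0.3231 m
Total H_L = 24.28 + 0.3231 = 24.60 m

H_L ≈ 24.6 m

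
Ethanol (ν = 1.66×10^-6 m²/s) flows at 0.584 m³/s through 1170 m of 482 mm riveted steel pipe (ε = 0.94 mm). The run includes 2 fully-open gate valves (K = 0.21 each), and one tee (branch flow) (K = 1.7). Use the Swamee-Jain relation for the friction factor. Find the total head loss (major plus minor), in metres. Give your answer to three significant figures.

H_L ≈ 30.9 m

V = 4Q/(πD²) = 3.201 m/s; V²/2g = 0.5221 m
Re = 9.29×10^5, ε/D = 0.00195 → f = 0.02355 (Swamee-Jain)
Major: h_f = f(L/D)·V²/2g = 0.02355·2427·0.5221 = 29.84 m
Minor: ΣK = 2.12; h_m = ΣK·V²/2g = 1.107 m
Total H_L = 29.84 + 1.107 = 30.95 m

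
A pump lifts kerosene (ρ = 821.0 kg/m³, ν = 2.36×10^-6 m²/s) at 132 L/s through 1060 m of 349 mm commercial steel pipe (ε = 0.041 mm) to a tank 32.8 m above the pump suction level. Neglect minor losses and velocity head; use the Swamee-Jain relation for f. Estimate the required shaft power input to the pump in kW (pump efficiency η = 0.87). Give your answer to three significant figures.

P_shaft ≈ 46.0 kW

V = 4Q/(πD²) = 1.380 m/s; Re = 2.04×10^5; ε/D = 1.17×10^-4; f = 0.01648
h_f = f(L/D)V²/2g = 4.856 m
Total head H = z + h_f = 32.8 + 4.856 = 37.66 m
P_hyd = ρgQH = 821.0·9.81·0.132·37.66 = 40.03 kW
P_shaft = P_hyd/η = 40.03/0.87 = 46.02 kW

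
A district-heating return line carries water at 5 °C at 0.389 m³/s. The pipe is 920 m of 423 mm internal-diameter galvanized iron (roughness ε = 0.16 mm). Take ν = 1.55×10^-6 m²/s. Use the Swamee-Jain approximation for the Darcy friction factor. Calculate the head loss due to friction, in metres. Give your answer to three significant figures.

V = 4Q/(πD²) = 4·0.389/(π·0.423²) = 2.768 m/s
Re = VD/ν = 2.768·0.423/1.55×10^-6 = 7.55×10^5 → turbulent
ε/D = 0.16/423 = 3.78×10^-4
Swamee-Jain: f = 0.01660
h_f = f(L/D)V²/(2g) = 0.01660·(920/0.423)·2.768²/(2·9.81) = 14.10 m

h_f ≈ 14.1 m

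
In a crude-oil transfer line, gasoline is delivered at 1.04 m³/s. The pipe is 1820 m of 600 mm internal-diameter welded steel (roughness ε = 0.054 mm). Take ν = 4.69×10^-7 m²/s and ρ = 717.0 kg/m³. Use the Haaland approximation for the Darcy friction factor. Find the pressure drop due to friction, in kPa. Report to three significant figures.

Δp ≈ 178 kPa

V = 4Q/(πD²) = 4·1.04/(π·0.600²) = 3.678 m/s
Re = VD/ν = 3.678·0.600/4.69×10^-7 = 4.71×10^6 → turbulent
ε/D = 0.054/600 = 9.00×10^-5
Haaland: f = 0.01213
h_f = f(L/D)V²/(2g) = 0.01213·(1820/0.600)·3.678²/(2·9.81) = 25.37 m
Δp = ρg·h_f = 717.0·9.81·25.37 = 178.4 kPa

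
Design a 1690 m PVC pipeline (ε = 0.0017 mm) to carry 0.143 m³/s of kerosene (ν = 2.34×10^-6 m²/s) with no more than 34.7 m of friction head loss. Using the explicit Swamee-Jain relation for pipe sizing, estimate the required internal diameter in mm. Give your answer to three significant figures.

D ≈ 264 mm

Swamee-Jain (Type III): D = 0.66·[ε^1.25·(LQ²/(gh_f))^4.75 + ν·Q^9.4·(L/(gh_f))^5.2]^0.04
LQ²/(gh_f) = 0.1015; L/(gh_f) = 4.965
Term 1 = ε^1.25·(…)^4.75 = 1.17×10^-12; Term 2 = ν·Q^9.4·(…)^5.2 = 1.12×10^-10
D = 0.66·(1.17×10^-12 + 1.12×10^-10)^0.04 = 0.2640 m = 264 mm
Check: V = 2.61 m/s, Re = 2.95×10^5, f = 0.01450, h_f = 32.3 m ≈ 34.7 m ✓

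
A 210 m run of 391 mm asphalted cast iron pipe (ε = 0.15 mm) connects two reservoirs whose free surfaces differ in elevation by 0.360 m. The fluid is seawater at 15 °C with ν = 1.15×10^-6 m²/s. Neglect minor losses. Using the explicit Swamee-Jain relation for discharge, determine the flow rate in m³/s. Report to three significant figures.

Swamee-Jain (Type II): Q = -0.965·√(gD⁵h_f/L)·ln[ε/(3.7D) + √(3.17ν²L/(gD³h_f))]
√(gD⁵h_f/L) = √(9.81·0.391⁵·0.360/210) = 0.01240
ε/(3.7D) = 1.04×10^-4; √(3.17ν²L/(gD³h_f)) = 6.46×10^-5
Q = -0.965·0.01240·ln(1.683×10^-4) = 0.1040 m³/s
Check: V = 0.866 m/s, Re = 2.94×10^5, f = 0.01765, h_f = 0.362 m ≈ 0.360 m ✓

Q ≈ 0.104 m³/s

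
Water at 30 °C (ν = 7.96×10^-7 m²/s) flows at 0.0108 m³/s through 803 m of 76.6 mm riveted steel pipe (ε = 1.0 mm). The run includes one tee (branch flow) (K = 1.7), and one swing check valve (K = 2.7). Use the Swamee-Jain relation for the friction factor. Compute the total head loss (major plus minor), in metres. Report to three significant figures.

V = 4Q/(πD²) = 2.344 m/s; V²/2g = 0.2799 m
Re = 2.26×10^5, ε/D = 0.0131 → f = 0.04193 (Swamee-Jain)
Major: h_f = f(L/D)·V²/2g = 0.04193·10483·0.2799 = 123.0 m
Minor: ΣK = 4.40; h_m = ΣK·V²/2g = 1.232 m
Total H_L = 123.0 + 1.232 = 124.3 m

H_L ≈ 124 m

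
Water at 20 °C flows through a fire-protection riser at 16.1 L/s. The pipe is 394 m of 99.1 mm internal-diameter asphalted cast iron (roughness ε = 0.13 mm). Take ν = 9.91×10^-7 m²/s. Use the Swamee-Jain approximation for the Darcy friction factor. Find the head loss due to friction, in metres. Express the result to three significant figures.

V = 4Q/(πD²) = 4·0.0161/(π·0.0991²) = 2.087 m/s
Re = VD/ν = 2.087·0.0991/9.91×10^-7 = 2.09×10^5 → turbulent
ε/D = 0.13/99.1 = 0.00131
Swamee-Jain: f = 0.02230
h_f = f(L/D)V²/(2g) = 0.02230·(394/0.0991)·2.087²/(2·9.81) = 19.68 m

h_f ≈ 19.7 m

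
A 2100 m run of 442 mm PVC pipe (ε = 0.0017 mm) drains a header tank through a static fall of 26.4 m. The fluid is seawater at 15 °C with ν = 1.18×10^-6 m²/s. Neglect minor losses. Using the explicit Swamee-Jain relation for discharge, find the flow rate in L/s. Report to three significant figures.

Q ≈ 473 L/s

Swamee-Jain (Type II): Q = -0.965·√(gD⁵h_f/L)·ln[ε/(3.7D) + √(3.17ν²L/(gD³h_f))]
√(gD⁵h_f/L) = √(9.81·0.442⁵·26.4/2100) = 0.04561
ε/(3.7D) = 1.04×10^-6; √(3.17ν²L/(gD³h_f)) = 2.04×10^-5
Q = -0.965·0.04561·ln(2.140×10^-5) = 0.4733 m³/s
Check: V = 3.08 m/s, Re = 1.16×10^6, f = 0.01144, h_f = 26.3 m ≈ 26.4 m ✓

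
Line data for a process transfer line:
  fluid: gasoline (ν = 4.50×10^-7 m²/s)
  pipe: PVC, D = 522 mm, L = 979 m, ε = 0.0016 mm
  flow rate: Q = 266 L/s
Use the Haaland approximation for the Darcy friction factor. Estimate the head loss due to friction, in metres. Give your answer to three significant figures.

V = 4Q/(πD²) = 4·0.266/(π·0.522²) = 1.243 m/s
Re = VD/ν = 1.243·0.522/4.50×10^-7 = 1.44×10^6 → turbulent
ε/D = 0.0016/522 = 3.07×10^-6
Haaland: f = 0.01097
h_f = f(L/D)V²/(2g) = 0.01097·(979/0.522)·1.243²/(2·9.81) = 1.620 m

h_f ≈ 1.62 m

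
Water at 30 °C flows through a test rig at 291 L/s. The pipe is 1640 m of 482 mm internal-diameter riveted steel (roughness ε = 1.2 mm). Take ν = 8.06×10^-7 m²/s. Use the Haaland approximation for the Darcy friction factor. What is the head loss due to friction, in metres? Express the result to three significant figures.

V = 4Q/(πD²) = 4·0.291/(π·0.482²) = 1.595 m/s
Re = VD/ν = 1.595·0.482/8.06×10^-7 = 9.54×10^5 → turbulent
ε/D = 1.2/482 = 0.00249
Haaland: f = 0.02504
h_f = f(L/D)V²/(2g) = 0.02504·(1640/0.482)·1.595²/(2·9.81) = 11.05 m

h_f ≈ 11.0 m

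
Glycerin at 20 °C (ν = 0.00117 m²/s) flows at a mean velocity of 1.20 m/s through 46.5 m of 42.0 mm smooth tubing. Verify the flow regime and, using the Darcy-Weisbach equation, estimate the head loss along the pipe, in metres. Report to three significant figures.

Re = VD/ν = 1.20·0.04200/0.00117 = 43.1 → laminar (Re < 2300)
f = 64/Re = 1.486
h_f = f(L/D)V²/(2g) = 1.486·(46.5/0.04200)·1.20²/(2·9.81) = 120.7 m

h_f ≈ 121 m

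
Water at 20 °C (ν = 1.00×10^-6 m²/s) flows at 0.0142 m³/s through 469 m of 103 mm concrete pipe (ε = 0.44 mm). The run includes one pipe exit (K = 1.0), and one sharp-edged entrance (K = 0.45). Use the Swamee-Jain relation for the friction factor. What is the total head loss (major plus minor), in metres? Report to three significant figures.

H_L ≈ 20.3 m

V = 4Q/(πD²) = 1.704 m/s; V²/2g = 0.1480 m
Re = 1.76×10^5, ε/D = 0.00427 → f = 0.02976 (Swamee-Jain)
Major: h_f = f(L/D)·V²/2g = 0.02976·4553·0.1480 = 20.06 m
Minor: ΣK = 1.45; h_m = ΣK·V²/2g = 0.2146 m
Total H_L = 20.06 + 0.2146 = 20.28 m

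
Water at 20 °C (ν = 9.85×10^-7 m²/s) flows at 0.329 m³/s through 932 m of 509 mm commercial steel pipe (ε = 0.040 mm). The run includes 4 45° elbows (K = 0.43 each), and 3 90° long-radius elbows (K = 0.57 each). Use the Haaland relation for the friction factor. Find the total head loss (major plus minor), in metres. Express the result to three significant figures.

H_L ≈ 3.68 m

V = 4Q/(πD²) = 1.617 m/s; V²/2g = 0.1332 m
Re = 8.36×10^5, ε/D = 7.86×10^-5 → f = 0.01323 (Haaland)
Major: h_f = f(L/D)·V²/2g = 0.01323·1831·0.1332 = 3.227 m
Minor: ΣK = 3.43; h_m = ΣK·V²/2g = 0.4570 m
Total H_L = 3.227 + 0.4570 = 3.684 m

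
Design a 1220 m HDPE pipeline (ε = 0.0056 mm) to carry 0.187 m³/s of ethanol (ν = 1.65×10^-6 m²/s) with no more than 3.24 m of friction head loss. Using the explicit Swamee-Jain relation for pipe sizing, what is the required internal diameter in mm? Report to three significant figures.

Swamee-Jain (Type III): D = 0.66·[ε^1.25·(LQ²/(gh_f))^4.75 + ν·Q^9.4·(L/(gh_f))^5.2]^0.04
LQ²/(gh_f) = 1.342; L/(gh_f) = 38.38
Term 1 = ε^1.25·(…)^4.75 = 1.10×10^-6; Term 2 = ν·Q^9.4·(…)^5.2 = 4.08×10^-5
D = 0.66·(1.10×10^-6 + 4.08×10^-5)^0.04 = 0.4410 m = 441 mm
Check: V = 1.22 m/s, Re = 3.27×10^5, f = 0.01430, h_f = 3.02 m ≈ 3.24 m ✓

D ≈ 441 mm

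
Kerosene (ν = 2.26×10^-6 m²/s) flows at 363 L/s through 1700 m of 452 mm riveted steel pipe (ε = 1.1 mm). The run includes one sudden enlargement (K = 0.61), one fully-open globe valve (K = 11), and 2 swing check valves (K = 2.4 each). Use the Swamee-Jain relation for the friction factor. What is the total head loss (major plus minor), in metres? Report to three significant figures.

H_L ≈ 29.0 m

V = 4Q/(πD²) = 2.262 m/s; V²/2g = 0.2608 m
Re = 4.52×10^5, ε/D = 0.00243 → f = 0.02516 (Swamee-Jain)
Major: h_f = f(L/D)·V²/2g = 0.02516·3761·0.2608 = 24.68 m
Minor: ΣK = 16.4; h_m = ΣK·V²/2g = 4.280 m
Total H_L = 24.68 + 4.280 = 28.96 m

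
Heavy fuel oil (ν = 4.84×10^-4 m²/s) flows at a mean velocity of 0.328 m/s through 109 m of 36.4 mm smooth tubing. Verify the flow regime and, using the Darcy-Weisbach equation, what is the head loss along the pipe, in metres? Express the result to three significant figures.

Re = VD/ν = 0.328·0.03640/4.84×10^-4 = 24.7 → laminar (Re < 2300)
f = 64/Re = 2.594
h_f = f(L/D)V²/(2g) = 2.594·(109/0.03640)·0.328²/(2·9.81) = 42.60 m

h_f ≈ 42.6 m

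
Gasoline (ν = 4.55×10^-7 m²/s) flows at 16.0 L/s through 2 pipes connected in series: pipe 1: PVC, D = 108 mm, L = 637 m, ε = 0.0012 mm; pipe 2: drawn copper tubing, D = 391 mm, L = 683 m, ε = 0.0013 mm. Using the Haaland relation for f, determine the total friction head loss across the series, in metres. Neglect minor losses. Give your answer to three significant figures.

Pipe 1: V = 1.747 m/s, Re = 4.15×10^5, ε/D = 1.11×10^-5, f = 0.01362, h_1 = f(L/D)V²/2g = 12.49 m
Pipe 2: V = 0.1333 m/s, Re = 1.15×10^5, ε/D = 3.32×10^-6, f = 0.01734, h_2 = f(L/D)V²/2g = 0.02742 m
Series → Q common, losses add: H = Σh = 12.52 m

H ≈ 12.5 m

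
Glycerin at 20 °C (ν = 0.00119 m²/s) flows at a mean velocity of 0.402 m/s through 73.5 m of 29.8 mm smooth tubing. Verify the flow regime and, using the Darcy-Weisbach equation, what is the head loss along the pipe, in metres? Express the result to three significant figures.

Re = VD/ν = 0.402·0.02980/0.00119 = 10.1 → laminar (Re < 2300)
f = 64/Re = 6.357
h_f = f(L/D)V²/(2g) = 6.357·(73.5/0.02980)·0.402²/(2·9.81) = 129.2 m

h_f ≈ 129 m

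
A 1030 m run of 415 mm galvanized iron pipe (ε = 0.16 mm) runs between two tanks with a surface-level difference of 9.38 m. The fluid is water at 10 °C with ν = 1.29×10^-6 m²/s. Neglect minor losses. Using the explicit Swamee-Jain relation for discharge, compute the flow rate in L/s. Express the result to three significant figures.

Q ≈ 286 L/s

Swamee-Jain (Type II): Q = -0.965·√(gD⁵h_f/L)·ln[ε/(3.7D) + √(3.17ν²L/(gD³h_f))]
√(gD⁵h_f/L) = √(9.81·0.415⁵·9.38/1030) = 0.03316
ε/(3.7D) = 1.04×10^-4; √(3.17ν²L/(gD³h_f)) = 2.87×10^-5
Q = -0.965·0.03316·ln(1.329×10^-4) = 0.2856 m³/s
Check: V = 2.11 m/s, Re = 6.79×10^5, f = 0.01674, h_f = 9.44 m ≈ 9.38 m ✓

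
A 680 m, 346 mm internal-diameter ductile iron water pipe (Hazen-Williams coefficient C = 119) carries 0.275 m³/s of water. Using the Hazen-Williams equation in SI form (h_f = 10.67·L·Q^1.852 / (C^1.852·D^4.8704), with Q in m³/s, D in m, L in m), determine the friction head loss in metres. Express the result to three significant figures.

h_f = 10.67·680·0.275^1.852 / (119^1.852·0.346^4.8704) = 16.72 m

h_f ≈ 16.7 m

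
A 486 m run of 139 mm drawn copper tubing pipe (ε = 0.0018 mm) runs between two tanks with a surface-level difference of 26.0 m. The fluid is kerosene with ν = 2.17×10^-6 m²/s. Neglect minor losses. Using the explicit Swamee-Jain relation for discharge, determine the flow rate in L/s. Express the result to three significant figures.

Swamee-Jain (Type II): Q = -0.965·√(gD⁵h_f/L)·ln[ε/(3.7D) + √(3.17ν²L/(gD³h_f))]
√(gD⁵h_f/L) = √(9.81·0.139⁵·26.0/486) = 0.005218
ε/(3.7D) = 3.50×10^-6; √(3.17ν²L/(gD³h_f)) = 1.03×10^-4
Q = -0.965·0.005218·ln(1.064×10^-4) = 0.04607 m³/s
Check: V = 3.04 m/s, Re = 1.94×10^5, f = 0.01573, h_f = 25.8 m ≈ 26.0 m ✓

Q ≈ 46.1 L/s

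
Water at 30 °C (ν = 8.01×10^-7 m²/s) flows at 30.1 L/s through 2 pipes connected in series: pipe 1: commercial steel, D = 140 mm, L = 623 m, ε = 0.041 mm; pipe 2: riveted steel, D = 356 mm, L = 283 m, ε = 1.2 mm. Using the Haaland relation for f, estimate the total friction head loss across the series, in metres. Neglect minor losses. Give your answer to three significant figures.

H ≈ 14.5 m

Pipe 1: V = 1.955 m/s, Re = 3.42×10^5, ε/D = 2.93×10^-4, f = 0.01656, h_1 = f(L/D)V²/2g = 14.36 m
Pipe 2: V = 0.3024 m/s, Re = 1.34×10^5, ε/D = 0.00337, f = 0.02792, h_2 = f(L/D)V²/2g = 0.1034 m
Series → Q common, losses add: H = Σh = 14.46 m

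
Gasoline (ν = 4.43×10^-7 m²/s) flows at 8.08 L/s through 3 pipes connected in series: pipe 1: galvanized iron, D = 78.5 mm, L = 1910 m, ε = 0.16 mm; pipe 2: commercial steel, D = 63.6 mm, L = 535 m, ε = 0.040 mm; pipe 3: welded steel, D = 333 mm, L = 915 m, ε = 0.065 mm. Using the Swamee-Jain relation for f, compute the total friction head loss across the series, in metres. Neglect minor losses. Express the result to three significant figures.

H ≈ 136 m

Pipe 1: V = 1.669 m/s, Re = 2.96×10^5, ε/D = 0.00204, f = 0.02429, h_1 = f(L/D)V²/2g = 83.96 m
Pipe 2: V = 2.543 m/s, Re = 3.65×10^5, ε/D = 6.29×10^-4, f = 0.01882, h_2 = f(L/D)V²/2g = 52.19 m
Pipe 3: V = 0.09278 m/s, Re = 6.97×10^4, ε/D = 1.95×10^-4, f = 0.02021, h_3 = f(L/D)V²/2g = 0.02436 m
Series → Q common, losses add: H = Σh = 136.2 m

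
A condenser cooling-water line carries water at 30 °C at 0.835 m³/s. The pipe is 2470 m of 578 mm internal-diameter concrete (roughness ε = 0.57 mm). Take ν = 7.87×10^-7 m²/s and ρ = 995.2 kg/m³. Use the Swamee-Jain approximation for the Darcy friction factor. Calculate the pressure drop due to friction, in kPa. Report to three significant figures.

V = 4Q/(πD²) = 4·0.835/(π·0.578²) = 3.182 m/s
Re = VD/ν = 3.182·0.578/7.87×10^-7 = 2.34×10^6 → turbulent
ε/D = 0.57/578 = 9.86×10^-4
Swamee-Jain: f = 0.01976
h_f = f(L/D)V²/(2g) = 0.01976·(2470/0.578)·3.182²/(2·9.81) = 43.58 m
Δp = ρg·h_f = 995.2·9.81·43.58 = 425.4 kPa

Δp ≈ 425 kPa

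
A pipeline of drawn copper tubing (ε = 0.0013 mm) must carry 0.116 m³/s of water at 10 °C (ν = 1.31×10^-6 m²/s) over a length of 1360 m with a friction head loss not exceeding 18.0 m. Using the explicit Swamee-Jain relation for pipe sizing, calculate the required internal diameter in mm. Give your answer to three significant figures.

D ≈ 261 mm

Swamee-Jain (Type III): D = 0.66·[ε^1.25·(LQ²/(gh_f))^4.75 + ν·Q^9.4·(L/(gh_f))^5.2]^0.04
LQ²/(gh_f) = 0.1036; L/(gh_f) = 7.702
Term 1 = ε^1.25·(…)^4.75 = 9.25×10^-13; Term 2 = ν·Q^9.4·(…)^5.2 = 8.58×10^-11
D = 0.66·(9.25×10^-13 + 8.58×10^-11)^0.04 = 0.2613 m = 261 mm
Check: V = 2.16 m/s, Re = 4.32×10^5, f = 0.01352, h_f = 16.8 m ≈ 18.0 m ✓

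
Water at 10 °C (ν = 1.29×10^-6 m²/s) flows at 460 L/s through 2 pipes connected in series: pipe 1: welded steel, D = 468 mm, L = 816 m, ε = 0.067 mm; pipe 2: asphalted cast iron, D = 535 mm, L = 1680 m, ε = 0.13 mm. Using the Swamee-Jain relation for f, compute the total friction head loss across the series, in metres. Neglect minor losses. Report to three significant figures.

Pipe 1: V = 2.674 m/s, Re = 9.70×10^5, ε/D = 1.43×10^-4, f = 0.01413, h_1 = f(L/D)V²/2g = 8.979 m
Pipe 2: V = 2.046 m/s, Re = 8.49×10^5, ε/D = 2.43×10^-4, f = 0.01535, h_2 = f(L/D)V²/2g = 10.29 m
Series → Q common, losses add: H = Σh = 19.27 m

H ≈ 19.3 m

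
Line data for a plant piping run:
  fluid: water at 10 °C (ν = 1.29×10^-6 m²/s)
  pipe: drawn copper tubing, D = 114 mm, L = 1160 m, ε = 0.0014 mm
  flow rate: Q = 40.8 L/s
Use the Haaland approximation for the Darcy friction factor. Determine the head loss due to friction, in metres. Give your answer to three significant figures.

V = 4Q/(πD²) = 4·0.0408/(π·0.114²) = 3.997 m/s
Re = VD/ν = 3.997·0.114/1.29×10^-6 = 3.53×10^5 → turbulent
ε/D = 0.0014/114 = 1.23×10^-5
Haaland: f = 0.01402
h_f = f(L/D)V²/(2g) = 0.01402·(1160/0.114)·3.997²/(2·9.81) = 116.2 m

h_f ≈ 116 m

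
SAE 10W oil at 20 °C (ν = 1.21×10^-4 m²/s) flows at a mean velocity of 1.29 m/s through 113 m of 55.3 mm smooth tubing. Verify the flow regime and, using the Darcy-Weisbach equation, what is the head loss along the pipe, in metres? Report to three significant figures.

h_f ≈ 18.8 m

Re = VD/ν = 1.29·0.05530/1.21×10^-4 = 590 → laminar (Re < 2300)
f = 64/Re = 0.1086
h_f = f(L/D)V²/(2g) = 0.1086·(113/0.05530)·1.29²/(2·9.81) = 18.81 m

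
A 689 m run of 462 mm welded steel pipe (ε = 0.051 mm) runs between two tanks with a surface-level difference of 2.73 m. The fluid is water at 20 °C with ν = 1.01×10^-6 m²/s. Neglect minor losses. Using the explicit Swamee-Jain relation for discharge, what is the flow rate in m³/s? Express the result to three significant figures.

Q ≈ 0.269 m³/s

Swamee-Jain (Type II): Q = -0.965·√(gD⁵h_f/L)·ln[ε/(3.7D) + √(3.17ν²L/(gD³h_f))]
√(gD⁵h_f/L) = √(9.81·0.462⁵·2.73/689) = 0.02860
ε/(3.7D) = 2.98×10^-5; √(3.17ν²L/(gD³h_f)) = 2.90×10^-5
Q = -0.965·0.02860·ln(5.888×10^-5) = 0.2688 m³/s
Check: V = 1.60 m/s, Re = 7.34×10^5, f = 0.01403, h_f = 2.74 m ≈ 2.73 m ✓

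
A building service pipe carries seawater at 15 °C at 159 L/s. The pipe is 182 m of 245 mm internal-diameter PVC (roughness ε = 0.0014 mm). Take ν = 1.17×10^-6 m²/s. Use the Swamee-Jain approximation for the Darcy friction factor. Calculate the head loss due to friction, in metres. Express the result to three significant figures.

h_f ≈ 5.35 m

V = 4Q/(πD²) = 4·0.159/(π·0.245²) = 3.373 m/s
Re = VD/ν = 3.373·0.245/1.17×10^-6 = 7.06×10^5 → turbulent
ε/D = 0.0014/245 = 5.71×10^-6
Swamee-Jain: f = 0.01243
h_f = f(L/D)V²/(2g) = 0.01243·(182/0.245)·3.373²/(2·9.81) = 5.355 m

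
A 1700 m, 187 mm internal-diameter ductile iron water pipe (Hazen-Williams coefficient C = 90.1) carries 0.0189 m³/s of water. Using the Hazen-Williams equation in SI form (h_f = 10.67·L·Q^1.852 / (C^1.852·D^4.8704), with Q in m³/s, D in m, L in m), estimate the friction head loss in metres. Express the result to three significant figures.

h_f ≈ 9.84 m

h_f = 10.67·1700·0.0189^1.852 / (90.1^1.852·0.187^4.8704) = 9.838 m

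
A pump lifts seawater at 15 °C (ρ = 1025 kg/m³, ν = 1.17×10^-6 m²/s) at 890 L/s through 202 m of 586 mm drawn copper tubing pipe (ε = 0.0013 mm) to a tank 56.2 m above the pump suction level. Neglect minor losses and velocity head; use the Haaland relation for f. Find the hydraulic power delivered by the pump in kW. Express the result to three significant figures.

P_hyd ≈ 521 kW

V = 4Q/(πD²) = 3.300 m/s; Re = 1.65×10^6; ε/D = 2.22×10^-6; f = 0.01072
h_f = f(L/D)V²/2g = 2.050 m
Total head H = z + h_f = 56.2 + 2.050 = 58.25 m
P_hyd = ρgQH = 1025·9.81·0.890·58.25 = 521.3 kW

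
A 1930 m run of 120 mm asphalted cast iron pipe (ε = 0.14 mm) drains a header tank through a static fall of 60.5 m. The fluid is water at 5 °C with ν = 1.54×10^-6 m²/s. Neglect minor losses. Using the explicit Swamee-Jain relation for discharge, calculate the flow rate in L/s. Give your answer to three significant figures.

Q ≈ 20.7 L/s

Swamee-Jain (Type II): Q = -0.965·√(gD⁵h_f/L)·ln[ε/(3.7D) + √(3.17ν²L/(gD³h_f))]
√(gD⁵h_f/L) = √(9.81·0.120⁵·60.5/1930) = 0.002766
ε/(3.7D) = 3.15×10^-4; √(3.17ν²L/(gD³h_f)) = 1.19×10^-4
Q = -0.965·0.002766·ln(4.343×10^-4) = 0.02067 m³/s
Check: V = 1.83 m/s, Re = 1.42×10^5, f = 0.02229, h_f = 61.0 m ≈ 60.5 m ✓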